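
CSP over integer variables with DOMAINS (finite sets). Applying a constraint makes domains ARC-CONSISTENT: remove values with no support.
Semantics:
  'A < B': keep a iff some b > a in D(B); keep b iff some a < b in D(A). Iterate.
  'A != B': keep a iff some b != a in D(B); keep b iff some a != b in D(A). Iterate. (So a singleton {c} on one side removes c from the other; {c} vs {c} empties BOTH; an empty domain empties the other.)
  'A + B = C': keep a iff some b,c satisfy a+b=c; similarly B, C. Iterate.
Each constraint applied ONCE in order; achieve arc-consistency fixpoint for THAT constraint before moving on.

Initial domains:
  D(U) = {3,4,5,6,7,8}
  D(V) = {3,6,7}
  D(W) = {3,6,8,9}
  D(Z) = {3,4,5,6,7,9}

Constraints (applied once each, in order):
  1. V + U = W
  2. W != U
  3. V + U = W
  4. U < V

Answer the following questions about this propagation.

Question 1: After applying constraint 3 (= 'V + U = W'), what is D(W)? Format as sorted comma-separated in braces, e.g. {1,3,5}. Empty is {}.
Constraint 1 (V + U = W) on D(V)={3,6,7} D(U)={3,4,5,6,7,8} D(W)={3,6,8,9}: V {3,6,7}->{3,6}; U {3,4,5,6,7,8}->{3,5,6}; W {3,6,8,9}->{6,8,9}
Constraint 2 (W != U) on D(W)={6,8,9} D(U)={3,5,6}: no change
Constraint 3 (V + U = W) on D(V)={3,6} D(U)={3,5,6} D(W)={6,8,9}: no change
So after constraint 3: D(W) = {6,8,9}

Answer: {6,8,9}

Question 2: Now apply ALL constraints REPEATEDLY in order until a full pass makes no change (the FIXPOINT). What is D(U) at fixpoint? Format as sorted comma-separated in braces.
Answer: {3}

Derivation:
pass 0 (initial): D(U)={3,4,5,6,7,8}
pass 1: U {3,4,5,6,7,8}->{3,5}; V {3,6,7}->{6}; W {3,6,8,9}->{6,8,9}
pass 2: U {3,5}->{3}; W {6,8,9}->{9}
pass 3: no change
Fixpoint after 3 passes: D(U) = {3}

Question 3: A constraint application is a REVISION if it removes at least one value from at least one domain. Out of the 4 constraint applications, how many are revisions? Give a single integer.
Constraint 1 (V + U = W) on D(V)={3,6,7} D(U)={3,4,5,6,7,8} D(W)={3,6,8,9}: V {3,6,7}->{3,6}; U {3,4,5,6,7,8}->{3,5,6}; W {3,6,8,9}->{6,8,9} => REVISION
Constraint 2 (W != U) on D(W)={6,8,9} D(U)={3,5,6}: no change => not a revision
Constraint 3 (V + U = W) on D(V)={3,6} D(U)={3,5,6} D(W)={6,8,9}: no change => not a revision
Constraint 4 (U < V) on D(U)={3,5,6} D(V)={3,6}: U {3,5,6}->{3,5}; V {3,6}->{6} => REVISION
Total revisions = 2

Answer: 2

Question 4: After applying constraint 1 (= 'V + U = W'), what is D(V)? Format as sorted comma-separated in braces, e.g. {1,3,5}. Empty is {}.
Answer: {3,6}

Derivation:
Constraint 1 (V + U = W) on D(V)={3,6,7} D(U)={3,4,5,6,7,8} D(W)={3,6,8,9}: V {3,6,7}->{3,6}; U {3,4,5,6,7,8}->{3,5,6}; W {3,6,8,9}->{6,8,9}
So after constraint 1: D(V) = {3,6}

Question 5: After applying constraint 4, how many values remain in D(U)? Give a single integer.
Constraint 1 (V + U = W) on D(V)={3,6,7} D(U)={3,4,5,6,7,8} D(W)={3,6,8,9}: V {3,6,7}->{3,6}; U {3,4,5,6,7,8}->{3,5,6}; W {3,6,8,9}->{6,8,9}
Constraint 2 (W != U) on D(W)={6,8,9} D(U)={3,5,6}: no change
Constraint 3 (V + U = W) on D(V)={3,6} D(U)={3,5,6} D(W)={6,8,9}: no change
Constraint 4 (U < V) on D(U)={3,5,6} D(V)={3,6}: U {3,5,6}->{3,5}; V {3,6}->{6}
So after constraint 4: D(U)={3,5}, size = 2

Answer: 2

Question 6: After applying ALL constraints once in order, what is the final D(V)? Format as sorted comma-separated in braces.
Answer: {6}

Derivation:
Constraint 1 (V + U = W) on D(V)={3,6,7} D(U)={3,4,5,6,7,8} D(W)={3,6,8,9}: V {3,6,7}->{3,6}; U {3,4,5,6,7,8}->{3,5,6}; W {3,6,8,9}->{6,8,9}
Constraint 2 (W != U) on D(W)={6,8,9} D(U)={3,5,6}: no change
Constraint 3 (V + U = W) on D(V)={3,6} D(U)={3,5,6} D(W)={6,8,9}: no change
Constraint 4 (U < V) on D(U)={3,5,6} D(V)={3,6}: U {3,5,6}->{3,5}; V {3,6}->{6}
So after all 4 constraints: D(V) = {6}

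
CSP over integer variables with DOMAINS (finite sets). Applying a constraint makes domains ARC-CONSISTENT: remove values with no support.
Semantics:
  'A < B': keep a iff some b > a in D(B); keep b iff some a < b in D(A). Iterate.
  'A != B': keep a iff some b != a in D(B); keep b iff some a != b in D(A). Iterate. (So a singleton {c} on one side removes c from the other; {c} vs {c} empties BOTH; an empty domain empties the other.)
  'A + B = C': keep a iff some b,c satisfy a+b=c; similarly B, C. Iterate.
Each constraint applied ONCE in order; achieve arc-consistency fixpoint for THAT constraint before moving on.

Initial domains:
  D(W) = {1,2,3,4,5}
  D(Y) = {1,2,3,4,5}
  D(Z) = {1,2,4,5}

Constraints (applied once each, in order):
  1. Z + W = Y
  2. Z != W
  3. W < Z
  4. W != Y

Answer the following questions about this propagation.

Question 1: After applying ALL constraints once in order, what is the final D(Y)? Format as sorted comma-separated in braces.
Constraint 1 (Z + W = Y) on D(Z)={1,2,4,5} D(W)={1,2,3,4,5} D(Y)={1,2,3,4,5}: Z {1,2,4,5}->{1,2,4}; W {1,2,3,4,5}->{1,2,3,4}; Y {1,2,3,4,5}->{2,3,4,5}
Constraint 2 (Z != W) on D(Z)={1,2,4} D(W)={1,2,3,4}: no change
Constraint 3 (W < Z) on D(W)={1,2,3,4} D(Z)={1,2,4}: W {1,2,3,4}->{1,2,3}; Z {1,2,4}->{2,4}
Constraint 4 (W != Y) on D(W)={1,2,3} D(Y)={2,3,4,5}: no change
So after all 4 constraints: D(Y) = {2,3,4,5}

Answer: {2,3,4,5}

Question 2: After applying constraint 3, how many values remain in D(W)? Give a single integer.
Constraint 1 (Z + W = Y) on D(Z)={1,2,4,5} D(W)={1,2,3,4,5} D(Y)={1,2,3,4,5}: Z {1,2,4,5}->{1,2,4}; W {1,2,3,4,5}->{1,2,3,4}; Y {1,2,3,4,5}->{2,3,4,5}
Constraint 2 (Z != W) on D(Z)={1,2,4} D(W)={1,2,3,4}: no change
Constraint 3 (W < Z) on D(W)={1,2,3,4} D(Z)={1,2,4}: W {1,2,3,4}->{1,2,3}; Z {1,2,4}->{2,4}
So after constraint 3: D(W)={1,2,3}, size = 3

Answer: 3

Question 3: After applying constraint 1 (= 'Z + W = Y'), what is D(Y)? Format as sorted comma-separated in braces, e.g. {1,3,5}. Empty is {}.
Constraint 1 (Z + W = Y) on D(Z)={1,2,4,5} D(W)={1,2,3,4,5} D(Y)={1,2,3,4,5}: Z {1,2,4,5}->{1,2,4}; W {1,2,3,4,5}->{1,2,3,4}; Y {1,2,3,4,5}->{2,3,4,5}
So after constraint 1: D(Y) = {2,3,4,5}

Answer: {2,3,4,5}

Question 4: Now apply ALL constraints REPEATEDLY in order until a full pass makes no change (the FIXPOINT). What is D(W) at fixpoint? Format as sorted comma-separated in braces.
pass 0 (initial): D(W)={1,2,3,4,5}
pass 1: W {1,2,3,4,5}->{1,2,3}; Y {1,2,3,4,5}->{2,3,4,5}; Z {1,2,4,5}->{2,4}
pass 2: Y {2,3,4,5}->{3,4,5}
pass 3: no change
Fixpoint after 3 passes: D(W) = {1,2,3}

Answer: {1,2,3}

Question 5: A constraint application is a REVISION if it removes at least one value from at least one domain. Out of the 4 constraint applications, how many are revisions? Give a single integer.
Answer: 2

Derivation:
Constraint 1 (Z + W = Y) on D(Z)={1,2,4,5} D(W)={1,2,3,4,5} D(Y)={1,2,3,4,5}: Z {1,2,4,5}->{1,2,4}; W {1,2,3,4,5}->{1,2,3,4}; Y {1,2,3,4,5}->{2,3,4,5} => REVISION
Constraint 2 (Z != W) on D(Z)={1,2,4} D(W)={1,2,3,4}: no change => not a revision
Constraint 3 (W < Z) on D(W)={1,2,3,4} D(Z)={1,2,4}: W {1,2,3,4}->{1,2,3}; Z {1,2,4}->{2,4} => REVISION
Constraint 4 (W != Y) on D(W)={1,2,3} D(Y)={2,3,4,5}: no change => not a revision
Total revisions = 2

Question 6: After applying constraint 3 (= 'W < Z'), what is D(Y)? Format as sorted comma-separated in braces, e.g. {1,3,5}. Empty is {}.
Answer: {2,3,4,5}

Derivation:
Constraint 1 (Z + W = Y) on D(Z)={1,2,4,5} D(W)={1,2,3,4,5} D(Y)={1,2,3,4,5}: Z {1,2,4,5}->{1,2,4}; W {1,2,3,4,5}->{1,2,3,4}; Y {1,2,3,4,5}->{2,3,4,5}
Constraint 2 (Z != W) on D(Z)={1,2,4} D(W)={1,2,3,4}: no change
Constraint 3 (W < Z) on D(W)={1,2,3,4} D(Z)={1,2,4}: W {1,2,3,4}->{1,2,3}; Z {1,2,4}->{2,4}
So after constraint 3: D(Y) = {2,3,4,5}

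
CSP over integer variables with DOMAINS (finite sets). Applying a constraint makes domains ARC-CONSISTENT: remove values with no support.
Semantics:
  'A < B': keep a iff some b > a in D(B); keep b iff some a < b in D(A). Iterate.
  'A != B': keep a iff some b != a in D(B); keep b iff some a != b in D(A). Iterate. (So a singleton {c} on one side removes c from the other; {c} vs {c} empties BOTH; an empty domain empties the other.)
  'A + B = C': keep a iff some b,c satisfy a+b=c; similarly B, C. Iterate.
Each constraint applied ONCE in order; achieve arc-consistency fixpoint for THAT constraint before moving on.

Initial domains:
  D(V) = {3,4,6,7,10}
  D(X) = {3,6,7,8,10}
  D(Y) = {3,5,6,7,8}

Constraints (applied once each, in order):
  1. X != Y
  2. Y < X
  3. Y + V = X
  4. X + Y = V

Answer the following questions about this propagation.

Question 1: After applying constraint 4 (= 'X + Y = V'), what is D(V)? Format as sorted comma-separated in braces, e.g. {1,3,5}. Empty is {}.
Constraint 1 (X != Y) on D(X)={3,6,7,8,10} D(Y)={3,5,6,7,8}: no change
Constraint 2 (Y < X) on D(Y)={3,5,6,7,8} D(X)={3,6,7,8,10}: X {3,6,7,8,10}->{6,7,8,10}
Constraint 3 (Y + V = X) on D(Y)={3,5,6,7,8} D(V)={3,4,6,7,10} D(X)={6,7,8,10}: Y {3,5,6,7,8}->{3,5,6,7}; V {3,4,6,7,10}->{3,4,7}
Constraint 4 (X + Y = V) on D(X)={6,7,8,10} D(Y)={3,5,6,7} D(V)={3,4,7}: X {6,7,8,10}->{}; Y {3,5,6,7}->{}; V {3,4,7}->{}
So after constraint 4: D(V) = {}

Answer: {}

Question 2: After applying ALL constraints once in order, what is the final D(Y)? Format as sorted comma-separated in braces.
Answer: {}

Derivation:
Constraint 1 (X != Y) on D(X)={3,6,7,8,10} D(Y)={3,5,6,7,8}: no change
Constraint 2 (Y < X) on D(Y)={3,5,6,7,8} D(X)={3,6,7,8,10}: X {3,6,7,8,10}->{6,7,8,10}
Constraint 3 (Y + V = X) on D(Y)={3,5,6,7,8} D(V)={3,4,6,7,10} D(X)={6,7,8,10}: Y {3,5,6,7,8}->{3,5,6,7}; V {3,4,6,7,10}->{3,4,7}
Constraint 4 (X + Y = V) on D(X)={6,7,8,10} D(Y)={3,5,6,7} D(V)={3,4,7}: X {6,7,8,10}->{}; Y {3,5,6,7}->{}; V {3,4,7}->{}
So after all 4 constraints: D(Y) = {}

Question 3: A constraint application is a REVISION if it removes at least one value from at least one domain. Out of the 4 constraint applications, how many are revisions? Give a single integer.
Answer: 3

Derivation:
Constraint 1 (X != Y) on D(X)={3,6,7,8,10} D(Y)={3,5,6,7,8}: no change => not a revision
Constraint 2 (Y < X) on D(Y)={3,5,6,7,8} D(X)={3,6,7,8,10}: X {3,6,7,8,10}->{6,7,8,10} => REVISION
Constraint 3 (Y + V = X) on D(Y)={3,5,6,7,8} D(V)={3,4,6,7,10} D(X)={6,7,8,10}: Y {3,5,6,7,8}->{3,5,6,7}; V {3,4,6,7,10}->{3,4,7} => REVISION
Constraint 4 (X + Y = V) on D(X)={6,7,8,10} D(Y)={3,5,6,7} D(V)={3,4,7}: X {6,7,8,10}->{}; Y {3,5,6,7}->{}; V {3,4,7}->{} => REVISION
Total revisions = 3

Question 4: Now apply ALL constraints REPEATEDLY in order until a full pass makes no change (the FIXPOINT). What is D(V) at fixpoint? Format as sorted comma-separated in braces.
Answer: {}

Derivation:
pass 0 (initial): D(V)={3,4,6,7,10}
pass 1: V {3,4,6,7,10}->{}; X {3,6,7,8,10}->{}; Y {3,5,6,7,8}->{}
pass 2: no change
Fixpoint after 2 passes: D(V) = {}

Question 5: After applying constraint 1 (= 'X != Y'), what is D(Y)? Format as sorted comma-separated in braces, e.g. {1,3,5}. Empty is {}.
Constraint 1 (X != Y) on D(X)={3,6,7,8,10} D(Y)={3,5,6,7,8}: no change
So after constraint 1: D(Y) = {3,5,6,7,8}

Answer: {3,5,6,7,8}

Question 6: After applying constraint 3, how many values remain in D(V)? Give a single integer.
Answer: 3

Derivation:
Constraint 1 (X != Y) on D(X)={3,6,7,8,10} D(Y)={3,5,6,7,8}: no change
Constraint 2 (Y < X) on D(Y)={3,5,6,7,8} D(X)={3,6,7,8,10}: X {3,6,7,8,10}->{6,7,8,10}
Constraint 3 (Y + V = X) on D(Y)={3,5,6,7,8} D(V)={3,4,6,7,10} D(X)={6,7,8,10}: Y {3,5,6,7,8}->{3,5,6,7}; V {3,4,6,7,10}->{3,4,7}
So after constraint 3: D(V)={3,4,7}, size = 3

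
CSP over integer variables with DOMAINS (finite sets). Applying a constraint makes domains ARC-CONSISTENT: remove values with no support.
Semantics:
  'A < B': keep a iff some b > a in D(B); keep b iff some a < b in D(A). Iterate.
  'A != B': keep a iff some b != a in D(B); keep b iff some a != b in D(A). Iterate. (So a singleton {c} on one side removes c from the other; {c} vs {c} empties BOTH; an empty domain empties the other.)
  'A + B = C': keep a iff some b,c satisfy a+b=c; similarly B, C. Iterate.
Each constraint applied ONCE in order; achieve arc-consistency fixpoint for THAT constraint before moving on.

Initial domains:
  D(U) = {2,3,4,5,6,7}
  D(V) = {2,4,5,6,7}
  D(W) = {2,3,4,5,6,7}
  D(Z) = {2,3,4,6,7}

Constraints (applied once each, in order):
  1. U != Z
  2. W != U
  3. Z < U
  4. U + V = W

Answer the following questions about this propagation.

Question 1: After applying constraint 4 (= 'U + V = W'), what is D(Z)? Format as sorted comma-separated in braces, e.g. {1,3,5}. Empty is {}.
Constraint 1 (U != Z) on D(U)={2,3,4,5,6,7} D(Z)={2,3,4,6,7}: no change
Constraint 2 (W != U) on D(W)={2,3,4,5,6,7} D(U)={2,3,4,5,6,7}: no change
Constraint 3 (Z < U) on D(Z)={2,3,4,6,7} D(U)={2,3,4,5,6,7}: Z {2,3,4,6,7}->{2,3,4,6}; U {2,3,4,5,6,7}->{3,4,5,6,7}
Constraint 4 (U + V = W) on D(U)={3,4,5,6,7} D(V)={2,4,5,6,7} D(W)={2,3,4,5,6,7}: U {3,4,5,6,7}->{3,4,5}; V {2,4,5,6,7}->{2,4}; W {2,3,4,5,6,7}->{5,6,7}
So after constraint 4: D(Z) = {2,3,4,6}

Answer: {2,3,4,6}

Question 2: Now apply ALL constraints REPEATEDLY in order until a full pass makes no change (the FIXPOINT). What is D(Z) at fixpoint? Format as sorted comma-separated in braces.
pass 0 (initial): D(Z)={2,3,4,6,7}
pass 1: U {2,3,4,5,6,7}->{3,4,5}; V {2,4,5,6,7}->{2,4}; W {2,3,4,5,6,7}->{5,6,7}; Z {2,3,4,6,7}->{2,3,4,6}
pass 2: Z {2,3,4,6}->{2,3,4}
pass 3: no change
Fixpoint after 3 passes: D(Z) = {2,3,4}

Answer: {2,3,4}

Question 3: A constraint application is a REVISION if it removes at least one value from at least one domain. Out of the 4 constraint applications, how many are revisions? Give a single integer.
Constraint 1 (U != Z) on D(U)={2,3,4,5,6,7} D(Z)={2,3,4,6,7}: no change => not a revision
Constraint 2 (W != U) on D(W)={2,3,4,5,6,7} D(U)={2,3,4,5,6,7}: no change => not a revision
Constraint 3 (Z < U) on D(Z)={2,3,4,6,7} D(U)={2,3,4,5,6,7}: Z {2,3,4,6,7}->{2,3,4,6}; U {2,3,4,5,6,7}->{3,4,5,6,7} => REVISION
Constraint 4 (U + V = W) on D(U)={3,4,5,6,7} D(V)={2,4,5,6,7} D(W)={2,3,4,5,6,7}: U {3,4,5,6,7}->{3,4,5}; V {2,4,5,6,7}->{2,4}; W {2,3,4,5,6,7}->{5,6,7} => REVISION
Total revisions = 2

Answer: 2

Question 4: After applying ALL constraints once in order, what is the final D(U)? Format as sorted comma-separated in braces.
Answer: {3,4,5}

Derivation:
Constraint 1 (U != Z) on D(U)={2,3,4,5,6,7} D(Z)={2,3,4,6,7}: no change
Constraint 2 (W != U) on D(W)={2,3,4,5,6,7} D(U)={2,3,4,5,6,7}: no change
Constraint 3 (Z < U) on D(Z)={2,3,4,6,7} D(U)={2,3,4,5,6,7}: Z {2,3,4,6,7}->{2,3,4,6}; U {2,3,4,5,6,7}->{3,4,5,6,7}
Constraint 4 (U + V = W) on D(U)={3,4,5,6,7} D(V)={2,4,5,6,7} D(W)={2,3,4,5,6,7}: U {3,4,5,6,7}->{3,4,5}; V {2,4,5,6,7}->{2,4}; W {2,3,4,5,6,7}->{5,6,7}
So after all 4 constraints: D(U) = {3,4,5}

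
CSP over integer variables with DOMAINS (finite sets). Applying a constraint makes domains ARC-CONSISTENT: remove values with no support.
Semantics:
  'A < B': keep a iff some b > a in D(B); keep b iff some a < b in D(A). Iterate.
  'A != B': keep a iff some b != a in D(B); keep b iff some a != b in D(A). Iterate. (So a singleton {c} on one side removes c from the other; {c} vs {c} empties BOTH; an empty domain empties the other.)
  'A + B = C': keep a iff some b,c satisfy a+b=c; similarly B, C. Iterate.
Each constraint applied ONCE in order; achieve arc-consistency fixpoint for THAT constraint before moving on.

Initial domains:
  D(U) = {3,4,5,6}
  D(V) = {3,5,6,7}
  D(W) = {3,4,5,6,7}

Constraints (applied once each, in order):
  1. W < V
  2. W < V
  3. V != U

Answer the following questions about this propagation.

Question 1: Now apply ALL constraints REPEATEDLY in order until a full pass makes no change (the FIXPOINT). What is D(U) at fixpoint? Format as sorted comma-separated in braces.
Answer: {3,4,5,6}

Derivation:
pass 0 (initial): D(U)={3,4,5,6}
pass 1: V {3,5,6,7}->{5,6,7}; W {3,4,5,6,7}->{3,4,5,6}
pass 2: no change
Fixpoint after 2 passes: D(U) = {3,4,5,6}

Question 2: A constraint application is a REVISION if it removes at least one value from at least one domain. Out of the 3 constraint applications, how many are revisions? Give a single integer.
Constraint 1 (W < V) on D(W)={3,4,5,6,7} D(V)={3,5,6,7}: W {3,4,5,6,7}->{3,4,5,6}; V {3,5,6,7}->{5,6,7} => REVISION
Constraint 2 (W < V) on D(W)={3,4,5,6} D(V)={5,6,7}: no change => not a revision
Constraint 3 (V != U) on D(V)={5,6,7} D(U)={3,4,5,6}: no change => not a revision
Total revisions = 1

Answer: 1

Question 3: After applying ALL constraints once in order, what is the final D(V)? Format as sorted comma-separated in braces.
Constraint 1 (W < V) on D(W)={3,4,5,6,7} D(V)={3,5,6,7}: W {3,4,5,6,7}->{3,4,5,6}; V {3,5,6,7}->{5,6,7}
Constraint 2 (W < V) on D(W)={3,4,5,6} D(V)={5,6,7}: no change
Constraint 3 (V != U) on D(V)={5,6,7} D(U)={3,4,5,6}: no change
So after all 3 constraints: D(V) = {5,6,7}

Answer: {5,6,7}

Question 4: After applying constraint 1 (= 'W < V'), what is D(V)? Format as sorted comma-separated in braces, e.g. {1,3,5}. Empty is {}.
Constraint 1 (W < V) on D(W)={3,4,5,6,7} D(V)={3,5,6,7}: W {3,4,5,6,7}->{3,4,5,6}; V {3,5,6,7}->{5,6,7}
So after constraint 1: D(V) = {5,6,7}

Answer: {5,6,7}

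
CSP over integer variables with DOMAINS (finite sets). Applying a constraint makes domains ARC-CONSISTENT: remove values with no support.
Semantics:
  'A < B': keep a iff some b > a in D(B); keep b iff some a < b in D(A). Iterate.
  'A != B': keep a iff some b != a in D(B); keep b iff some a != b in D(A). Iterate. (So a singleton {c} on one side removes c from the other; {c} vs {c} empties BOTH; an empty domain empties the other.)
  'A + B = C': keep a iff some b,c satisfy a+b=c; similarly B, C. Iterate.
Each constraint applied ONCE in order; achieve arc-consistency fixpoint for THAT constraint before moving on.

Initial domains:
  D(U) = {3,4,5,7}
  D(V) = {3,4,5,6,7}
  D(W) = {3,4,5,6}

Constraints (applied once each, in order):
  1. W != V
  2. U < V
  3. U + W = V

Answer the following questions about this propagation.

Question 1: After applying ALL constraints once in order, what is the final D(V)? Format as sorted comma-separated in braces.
Answer: {6,7}

Derivation:
Constraint 1 (W != V) on D(W)={3,4,5,6} D(V)={3,4,5,6,7}: no change
Constraint 2 (U < V) on D(U)={3,4,5,7} D(V)={3,4,5,6,7}: U {3,4,5,7}->{3,4,5}; V {3,4,5,6,7}->{4,5,6,7}
Constraint 3 (U + W = V) on D(U)={3,4,5} D(W)={3,4,5,6} D(V)={4,5,6,7}: U {3,4,5}->{3,4}; W {3,4,5,6}->{3,4}; V {4,5,6,7}->{6,7}
So after all 3 constraints: D(V) = {6,7}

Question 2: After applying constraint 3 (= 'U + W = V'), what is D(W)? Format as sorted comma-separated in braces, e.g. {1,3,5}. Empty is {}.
Answer: {3,4}

Derivation:
Constraint 1 (W != V) on D(W)={3,4,5,6} D(V)={3,4,5,6,7}: no change
Constraint 2 (U < V) on D(U)={3,4,5,7} D(V)={3,4,5,6,7}: U {3,4,5,7}->{3,4,5}; V {3,4,5,6,7}->{4,5,6,7}
Constraint 3 (U + W = V) on D(U)={3,4,5} D(W)={3,4,5,6} D(V)={4,5,6,7}: U {3,4,5}->{3,4}; W {3,4,5,6}->{3,4}; V {4,5,6,7}->{6,7}
So after constraint 3: D(W) = {3,4}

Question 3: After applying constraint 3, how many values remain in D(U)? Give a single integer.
Constraint 1 (W != V) on D(W)={3,4,5,6} D(V)={3,4,5,6,7}: no change
Constraint 2 (U < V) on D(U)={3,4,5,7} D(V)={3,4,5,6,7}: U {3,4,5,7}->{3,4,5}; V {3,4,5,6,7}->{4,5,6,7}
Constraint 3 (U + W = V) on D(U)={3,4,5} D(W)={3,4,5,6} D(V)={4,5,6,7}: U {3,4,5}->{3,4}; W {3,4,5,6}->{3,4}; V {4,5,6,7}->{6,7}
So after constraint 3: D(U)={3,4}, size = 2

Answer: 2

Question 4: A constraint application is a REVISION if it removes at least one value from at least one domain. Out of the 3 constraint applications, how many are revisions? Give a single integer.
Answer: 2

Derivation:
Constraint 1 (W != V) on D(W)={3,4,5,6} D(V)={3,4,5,6,7}: no change => not a revision
Constraint 2 (U < V) on D(U)={3,4,5,7} D(V)={3,4,5,6,7}: U {3,4,5,7}->{3,4,5}; V {3,4,5,6,7}->{4,5,6,7} => REVISION
Constraint 3 (U + W = V) on D(U)={3,4,5} D(W)={3,4,5,6} D(V)={4,5,6,7}: U {3,4,5}->{3,4}; W {3,4,5,6}->{3,4}; V {4,5,6,7}->{6,7} => REVISION
Total revisions = 2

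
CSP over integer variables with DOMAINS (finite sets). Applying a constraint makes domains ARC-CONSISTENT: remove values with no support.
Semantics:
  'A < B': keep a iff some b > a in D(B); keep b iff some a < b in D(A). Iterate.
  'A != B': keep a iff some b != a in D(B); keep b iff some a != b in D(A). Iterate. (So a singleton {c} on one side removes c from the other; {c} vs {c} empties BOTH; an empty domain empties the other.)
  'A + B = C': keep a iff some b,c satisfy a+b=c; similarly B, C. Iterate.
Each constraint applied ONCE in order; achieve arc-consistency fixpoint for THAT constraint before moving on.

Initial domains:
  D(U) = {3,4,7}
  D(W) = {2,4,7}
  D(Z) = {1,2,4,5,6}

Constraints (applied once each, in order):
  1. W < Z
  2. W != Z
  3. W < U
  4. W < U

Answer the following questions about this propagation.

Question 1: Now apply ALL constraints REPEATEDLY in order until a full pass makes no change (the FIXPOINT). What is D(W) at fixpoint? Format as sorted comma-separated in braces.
pass 0 (initial): D(W)={2,4,7}
pass 1: W {2,4,7}->{2,4}; Z {1,2,4,5,6}->{4,5,6}
pass 2: no change
Fixpoint after 2 passes: D(W) = {2,4}

Answer: {2,4}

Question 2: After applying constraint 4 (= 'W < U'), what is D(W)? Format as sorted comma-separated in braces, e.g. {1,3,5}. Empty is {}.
Answer: {2,4}

Derivation:
Constraint 1 (W < Z) on D(W)={2,4,7} D(Z)={1,2,4,5,6}: W {2,4,7}->{2,4}; Z {1,2,4,5,6}->{4,5,6}
Constraint 2 (W != Z) on D(W)={2,4} D(Z)={4,5,6}: no change
Constraint 3 (W < U) on D(W)={2,4} D(U)={3,4,7}: no change
Constraint 4 (W < U) on D(W)={2,4} D(U)={3,4,7}: no change
So after constraint 4: D(W) = {2,4}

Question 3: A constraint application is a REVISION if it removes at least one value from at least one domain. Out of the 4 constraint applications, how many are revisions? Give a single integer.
Answer: 1

Derivation:
Constraint 1 (W < Z) on D(W)={2,4,7} D(Z)={1,2,4,5,6}: W {2,4,7}->{2,4}; Z {1,2,4,5,6}->{4,5,6} => REVISION
Constraint 2 (W != Z) on D(W)={2,4} D(Z)={4,5,6}: no change => not a revision
Constraint 3 (W < U) on D(W)={2,4} D(U)={3,4,7}: no change => not a revision
Constraint 4 (W < U) on D(W)={2,4} D(U)={3,4,7}: no change => not a revision
Total revisions = 1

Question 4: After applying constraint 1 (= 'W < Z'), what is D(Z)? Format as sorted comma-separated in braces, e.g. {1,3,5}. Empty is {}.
Answer: {4,5,6}

Derivation:
Constraint 1 (W < Z) on D(W)={2,4,7} D(Z)={1,2,4,5,6}: W {2,4,7}->{2,4}; Z {1,2,4,5,6}->{4,5,6}
So after constraint 1: D(Z) = {4,5,6}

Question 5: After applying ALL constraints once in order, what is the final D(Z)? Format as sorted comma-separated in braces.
Answer: {4,5,6}

Derivation:
Constraint 1 (W < Z) on D(W)={2,4,7} D(Z)={1,2,4,5,6}: W {2,4,7}->{2,4}; Z {1,2,4,5,6}->{4,5,6}
Constraint 2 (W != Z) on D(W)={2,4} D(Z)={4,5,6}: no change
Constraint 3 (W < U) on D(W)={2,4} D(U)={3,4,7}: no change
Constraint 4 (W < U) on D(W)={2,4} D(U)={3,4,7}: no change
So after all 4 constraints: D(Z) = {4,5,6}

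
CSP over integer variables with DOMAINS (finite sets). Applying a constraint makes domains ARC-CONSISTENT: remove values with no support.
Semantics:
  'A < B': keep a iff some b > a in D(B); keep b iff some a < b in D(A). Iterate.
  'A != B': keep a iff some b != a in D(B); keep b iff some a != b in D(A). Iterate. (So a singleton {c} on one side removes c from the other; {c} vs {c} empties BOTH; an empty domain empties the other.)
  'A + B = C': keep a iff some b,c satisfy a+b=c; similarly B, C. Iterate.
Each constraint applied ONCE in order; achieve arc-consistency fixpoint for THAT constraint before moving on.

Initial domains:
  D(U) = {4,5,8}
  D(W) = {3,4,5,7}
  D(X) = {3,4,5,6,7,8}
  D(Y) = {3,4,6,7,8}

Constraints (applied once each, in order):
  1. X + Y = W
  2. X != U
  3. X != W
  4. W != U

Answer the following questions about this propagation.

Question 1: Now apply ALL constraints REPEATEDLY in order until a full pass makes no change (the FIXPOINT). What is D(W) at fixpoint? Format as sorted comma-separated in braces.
Answer: {7}

Derivation:
pass 0 (initial): D(W)={3,4,5,7}
pass 1: W {3,4,5,7}->{7}; X {3,4,5,6,7,8}->{3,4}; Y {3,4,6,7,8}->{3,4}
pass 2: no change
Fixpoint after 2 passes: D(W) = {7}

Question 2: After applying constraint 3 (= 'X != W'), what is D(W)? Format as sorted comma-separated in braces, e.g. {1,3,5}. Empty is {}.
Constraint 1 (X + Y = W) on D(X)={3,4,5,6,7,8} D(Y)={3,4,6,7,8} D(W)={3,4,5,7}: X {3,4,5,6,7,8}->{3,4}; Y {3,4,6,7,8}->{3,4}; W {3,4,5,7}->{7}
Constraint 2 (X != U) on D(X)={3,4} D(U)={4,5,8}: no change
Constraint 3 (X != W) on D(X)={3,4} D(W)={7}: no change
So after constraint 3: D(W) = {7}

Answer: {7}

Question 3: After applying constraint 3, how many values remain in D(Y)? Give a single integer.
Constraint 1 (X + Y = W) on D(X)={3,4,5,6,7,8} D(Y)={3,4,6,7,8} D(W)={3,4,5,7}: X {3,4,5,6,7,8}->{3,4}; Y {3,4,6,7,8}->{3,4}; W {3,4,5,7}->{7}
Constraint 2 (X != U) on D(X)={3,4} D(U)={4,5,8}: no change
Constraint 3 (X != W) on D(X)={3,4} D(W)={7}: no change
So after constraint 3: D(Y)={3,4}, size = 2

Answer: 2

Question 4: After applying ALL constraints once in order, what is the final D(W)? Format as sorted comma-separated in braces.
Answer: {7}

Derivation:
Constraint 1 (X + Y = W) on D(X)={3,4,5,6,7,8} D(Y)={3,4,6,7,8} D(W)={3,4,5,7}: X {3,4,5,6,7,8}->{3,4}; Y {3,4,6,7,8}->{3,4}; W {3,4,5,7}->{7}
Constraint 2 (X != U) on D(X)={3,4} D(U)={4,5,8}: no change
Constraint 3 (X != W) on D(X)={3,4} D(W)={7}: no change
Constraint 4 (W != U) on D(W)={7} D(U)={4,5,8}: no change
So after all 4 constraints: D(W) = {7}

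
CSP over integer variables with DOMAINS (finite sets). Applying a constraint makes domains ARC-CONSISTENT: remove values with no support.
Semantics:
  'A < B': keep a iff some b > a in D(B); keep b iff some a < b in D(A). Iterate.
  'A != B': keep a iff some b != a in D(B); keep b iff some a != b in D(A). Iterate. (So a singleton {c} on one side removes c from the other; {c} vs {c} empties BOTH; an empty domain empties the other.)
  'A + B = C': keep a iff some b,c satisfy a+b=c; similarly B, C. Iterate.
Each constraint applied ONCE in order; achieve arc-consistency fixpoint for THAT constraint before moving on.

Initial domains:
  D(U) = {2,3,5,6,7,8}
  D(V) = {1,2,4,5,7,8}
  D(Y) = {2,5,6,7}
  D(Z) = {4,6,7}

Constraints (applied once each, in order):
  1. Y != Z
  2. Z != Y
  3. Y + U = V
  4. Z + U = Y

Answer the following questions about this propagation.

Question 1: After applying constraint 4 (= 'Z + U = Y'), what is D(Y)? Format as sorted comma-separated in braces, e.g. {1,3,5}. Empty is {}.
Constraint 1 (Y != Z) on D(Y)={2,5,6,7} D(Z)={4,6,7}: no change
Constraint 2 (Z != Y) on D(Z)={4,6,7} D(Y)={2,5,6,7}: no change
Constraint 3 (Y + U = V) on D(Y)={2,5,6,7} D(U)={2,3,5,6,7,8} D(V)={1,2,4,5,7,8}: Y {2,5,6,7}->{2,5,6}; U {2,3,5,6,7,8}->{2,3,5,6}; V {1,2,4,5,7,8}->{4,5,7,8}
Constraint 4 (Z + U = Y) on D(Z)={4,6,7} D(U)={2,3,5,6} D(Y)={2,5,6}: Z {4,6,7}->{4}; U {2,3,5,6}->{2}; Y {2,5,6}->{6}
So after constraint 4: D(Y) = {6}

Answer: {6}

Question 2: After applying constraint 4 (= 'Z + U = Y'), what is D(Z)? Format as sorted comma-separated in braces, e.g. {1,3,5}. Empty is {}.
Answer: {4}

Derivation:
Constraint 1 (Y != Z) on D(Y)={2,5,6,7} D(Z)={4,6,7}: no change
Constraint 2 (Z != Y) on D(Z)={4,6,7} D(Y)={2,5,6,7}: no change
Constraint 3 (Y + U = V) on D(Y)={2,5,6,7} D(U)={2,3,5,6,7,8} D(V)={1,2,4,5,7,8}: Y {2,5,6,7}->{2,5,6}; U {2,3,5,6,7,8}->{2,3,5,6}; V {1,2,4,5,7,8}->{4,5,7,8}
Constraint 4 (Z + U = Y) on D(Z)={4,6,7} D(U)={2,3,5,6} D(Y)={2,5,6}: Z {4,6,7}->{4}; U {2,3,5,6}->{2}; Y {2,5,6}->{6}
So after constraint 4: D(Z) = {4}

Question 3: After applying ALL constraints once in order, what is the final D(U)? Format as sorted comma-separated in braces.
Answer: {2}

Derivation:
Constraint 1 (Y != Z) on D(Y)={2,5,6,7} D(Z)={4,6,7}: no change
Constraint 2 (Z != Y) on D(Z)={4,6,7} D(Y)={2,5,6,7}: no change
Constraint 3 (Y + U = V) on D(Y)={2,5,6,7} D(U)={2,3,5,6,7,8} D(V)={1,2,4,5,7,8}: Y {2,5,6,7}->{2,5,6}; U {2,3,5,6,7,8}->{2,3,5,6}; V {1,2,4,5,7,8}->{4,5,7,8}
Constraint 4 (Z + U = Y) on D(Z)={4,6,7} D(U)={2,3,5,6} D(Y)={2,5,6}: Z {4,6,7}->{4}; U {2,3,5,6}->{2}; Y {2,5,6}->{6}
So after all 4 constraints: D(U) = {2}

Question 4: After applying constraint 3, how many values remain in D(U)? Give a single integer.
Answer: 4

Derivation:
Constraint 1 (Y != Z) on D(Y)={2,5,6,7} D(Z)={4,6,7}: no change
Constraint 2 (Z != Y) on D(Z)={4,6,7} D(Y)={2,5,6,7}: no change
Constraint 3 (Y + U = V) on D(Y)={2,5,6,7} D(U)={2,3,5,6,7,8} D(V)={1,2,4,5,7,8}: Y {2,5,6,7}->{2,5,6}; U {2,3,5,6,7,8}->{2,3,5,6}; V {1,2,4,5,7,8}->{4,5,7,8}
So after constraint 3: D(U)={2,3,5,6}, size = 4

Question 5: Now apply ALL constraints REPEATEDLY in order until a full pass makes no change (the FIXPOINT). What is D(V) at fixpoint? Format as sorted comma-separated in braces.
pass 0 (initial): D(V)={1,2,4,5,7,8}
pass 1: U {2,3,5,6,7,8}->{2}; V {1,2,4,5,7,8}->{4,5,7,8}; Y {2,5,6,7}->{6}; Z {4,6,7}->{4}
pass 2: V {4,5,7,8}->{8}
pass 3: no change
Fixpoint after 3 passes: D(V) = {8}

Answer: {8}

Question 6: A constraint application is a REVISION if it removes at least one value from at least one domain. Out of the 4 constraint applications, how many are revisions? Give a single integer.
Constraint 1 (Y != Z) on D(Y)={2,5,6,7} D(Z)={4,6,7}: no change => not a revision
Constraint 2 (Z != Y) on D(Z)={4,6,7} D(Y)={2,5,6,7}: no change => not a revision
Constraint 3 (Y + U = V) on D(Y)={2,5,6,7} D(U)={2,3,5,6,7,8} D(V)={1,2,4,5,7,8}: Y {2,5,6,7}->{2,5,6}; U {2,3,5,6,7,8}->{2,3,5,6}; V {1,2,4,5,7,8}->{4,5,7,8} => REVISION
Constraint 4 (Z + U = Y) on D(Z)={4,6,7} D(U)={2,3,5,6} D(Y)={2,5,6}: Z {4,6,7}->{4}; U {2,3,5,6}->{2}; Y {2,5,6}->{6} => REVISION
Total revisions = 2

Answer: 2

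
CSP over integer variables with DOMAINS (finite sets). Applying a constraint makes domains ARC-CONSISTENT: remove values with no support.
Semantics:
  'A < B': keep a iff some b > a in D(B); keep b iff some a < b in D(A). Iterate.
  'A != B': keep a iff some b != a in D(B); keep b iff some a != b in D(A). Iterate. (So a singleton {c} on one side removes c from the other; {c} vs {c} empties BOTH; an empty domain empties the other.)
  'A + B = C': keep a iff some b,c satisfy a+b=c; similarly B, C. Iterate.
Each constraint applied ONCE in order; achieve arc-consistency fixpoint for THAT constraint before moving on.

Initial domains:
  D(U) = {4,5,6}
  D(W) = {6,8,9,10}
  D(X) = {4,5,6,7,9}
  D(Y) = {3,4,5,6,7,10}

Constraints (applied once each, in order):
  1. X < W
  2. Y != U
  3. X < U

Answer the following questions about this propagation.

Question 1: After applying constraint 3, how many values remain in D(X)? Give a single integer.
Constraint 1 (X < W) on D(X)={4,5,6,7,9} D(W)={6,8,9,10}: no change
Constraint 2 (Y != U) on D(Y)={3,4,5,6,7,10} D(U)={4,5,6}: no change
Constraint 3 (X < U) on D(X)={4,5,6,7,9} D(U)={4,5,6}: X {4,5,6,7,9}->{4,5}; U {4,5,6}->{5,6}
So after constraint 3: D(X)={4,5}, size = 2

Answer: 2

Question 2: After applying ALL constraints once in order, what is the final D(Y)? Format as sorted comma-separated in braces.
Constraint 1 (X < W) on D(X)={4,5,6,7,9} D(W)={6,8,9,10}: no change
Constraint 2 (Y != U) on D(Y)={3,4,5,6,7,10} D(U)={4,5,6}: no change
Constraint 3 (X < U) on D(X)={4,5,6,7,9} D(U)={4,5,6}: X {4,5,6,7,9}->{4,5}; U {4,5,6}->{5,6}
So after all 3 constraints: D(Y) = {3,4,5,6,7,10}

Answer: {3,4,5,6,7,10}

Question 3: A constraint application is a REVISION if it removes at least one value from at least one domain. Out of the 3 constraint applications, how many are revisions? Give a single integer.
Constraint 1 (X < W) on D(X)={4,5,6,7,9} D(W)={6,8,9,10}: no change => not a revision
Constraint 2 (Y != U) on D(Y)={3,4,5,6,7,10} D(U)={4,5,6}: no change => not a revision
Constraint 3 (X < U) on D(X)={4,5,6,7,9} D(U)={4,5,6}: X {4,5,6,7,9}->{4,5}; U {4,5,6}->{5,6} => REVISION
Total revisions = 1

Answer: 1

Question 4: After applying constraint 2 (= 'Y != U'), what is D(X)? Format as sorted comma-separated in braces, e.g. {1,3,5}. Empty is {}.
Answer: {4,5,6,7,9}

Derivation:
Constraint 1 (X < W) on D(X)={4,5,6,7,9} D(W)={6,8,9,10}: no change
Constraint 2 (Y != U) on D(Y)={3,4,5,6,7,10} D(U)={4,5,6}: no change
So after constraint 2: D(X) = {4,5,6,7,9}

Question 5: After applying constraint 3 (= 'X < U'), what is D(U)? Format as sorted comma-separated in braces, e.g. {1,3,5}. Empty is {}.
Constraint 1 (X < W) on D(X)={4,5,6,7,9} D(W)={6,8,9,10}: no change
Constraint 2 (Y != U) on D(Y)={3,4,5,6,7,10} D(U)={4,5,6}: no change
Constraint 3 (X < U) on D(X)={4,5,6,7,9} D(U)={4,5,6}: X {4,5,6,7,9}->{4,5}; U {4,5,6}->{5,6}
So after constraint 3: D(U) = {5,6}

Answer: {5,6}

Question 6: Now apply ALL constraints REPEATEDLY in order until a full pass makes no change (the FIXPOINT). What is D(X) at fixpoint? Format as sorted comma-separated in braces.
Answer: {4,5}

Derivation:
pass 0 (initial): D(X)={4,5,6,7,9}
pass 1: U {4,5,6}->{5,6}; X {4,5,6,7,9}->{4,5}
pass 2: no change
Fixpoint after 2 passes: D(X) = {4,5}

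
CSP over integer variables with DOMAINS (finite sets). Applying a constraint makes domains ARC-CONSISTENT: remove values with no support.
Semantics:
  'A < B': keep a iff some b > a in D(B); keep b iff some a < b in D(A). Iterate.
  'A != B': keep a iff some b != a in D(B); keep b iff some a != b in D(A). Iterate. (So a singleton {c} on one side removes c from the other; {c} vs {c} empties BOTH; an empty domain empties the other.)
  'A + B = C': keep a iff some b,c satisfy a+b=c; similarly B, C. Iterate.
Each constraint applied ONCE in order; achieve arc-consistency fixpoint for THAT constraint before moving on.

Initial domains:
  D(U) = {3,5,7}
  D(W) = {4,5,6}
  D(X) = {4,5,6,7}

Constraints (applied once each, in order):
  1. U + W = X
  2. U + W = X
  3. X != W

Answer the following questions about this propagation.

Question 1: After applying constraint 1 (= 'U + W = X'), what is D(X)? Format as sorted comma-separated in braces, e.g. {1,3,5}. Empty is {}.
Constraint 1 (U + W = X) on D(U)={3,5,7} D(W)={4,5,6} D(X)={4,5,6,7}: U {3,5,7}->{3}; W {4,5,6}->{4}; X {4,5,6,7}->{7}
So after constraint 1: D(X) = {7}

Answer: {7}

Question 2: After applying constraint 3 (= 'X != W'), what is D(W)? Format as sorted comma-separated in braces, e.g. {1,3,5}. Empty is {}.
Answer: {4}

Derivation:
Constraint 1 (U + W = X) on D(U)={3,5,7} D(W)={4,5,6} D(X)={4,5,6,7}: U {3,5,7}->{3}; W {4,5,6}->{4}; X {4,5,6,7}->{7}
Constraint 2 (U + W = X) on D(U)={3} D(W)={4} D(X)={7}: no change
Constraint 3 (X != W) on D(X)={7} D(W)={4}: no change
So after constraint 3: D(W) = {4}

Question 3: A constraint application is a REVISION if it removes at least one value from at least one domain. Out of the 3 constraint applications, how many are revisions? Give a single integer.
Constraint 1 (U + W = X) on D(U)={3,5,7} D(W)={4,5,6} D(X)={4,5,6,7}: U {3,5,7}->{3}; W {4,5,6}->{4}; X {4,5,6,7}->{7} => REVISION
Constraint 2 (U + W = X) on D(U)={3} D(W)={4} D(X)={7}: no change => not a revision
Constraint 3 (X != W) on D(X)={7} D(W)={4}: no change => not a revision
Total revisions = 1

Answer: 1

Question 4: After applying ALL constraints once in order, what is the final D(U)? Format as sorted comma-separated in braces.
Answer: {3}

Derivation:
Constraint 1 (U + W = X) on D(U)={3,5,7} D(W)={4,5,6} D(X)={4,5,6,7}: U {3,5,7}->{3}; W {4,5,6}->{4}; X {4,5,6,7}->{7}
Constraint 2 (U + W = X) on D(U)={3} D(W)={4} D(X)={7}: no change
Constraint 3 (X != W) on D(X)={7} D(W)={4}: no change
So after all 3 constraints: D(U) = {3}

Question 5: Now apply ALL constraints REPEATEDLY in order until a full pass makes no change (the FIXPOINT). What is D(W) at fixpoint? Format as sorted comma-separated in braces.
pass 0 (initial): D(W)={4,5,6}
pass 1: U {3,5,7}->{3}; W {4,5,6}->{4}; X {4,5,6,7}->{7}
pass 2: no change
Fixpoint after 2 passes: D(W) = {4}

Answer: {4}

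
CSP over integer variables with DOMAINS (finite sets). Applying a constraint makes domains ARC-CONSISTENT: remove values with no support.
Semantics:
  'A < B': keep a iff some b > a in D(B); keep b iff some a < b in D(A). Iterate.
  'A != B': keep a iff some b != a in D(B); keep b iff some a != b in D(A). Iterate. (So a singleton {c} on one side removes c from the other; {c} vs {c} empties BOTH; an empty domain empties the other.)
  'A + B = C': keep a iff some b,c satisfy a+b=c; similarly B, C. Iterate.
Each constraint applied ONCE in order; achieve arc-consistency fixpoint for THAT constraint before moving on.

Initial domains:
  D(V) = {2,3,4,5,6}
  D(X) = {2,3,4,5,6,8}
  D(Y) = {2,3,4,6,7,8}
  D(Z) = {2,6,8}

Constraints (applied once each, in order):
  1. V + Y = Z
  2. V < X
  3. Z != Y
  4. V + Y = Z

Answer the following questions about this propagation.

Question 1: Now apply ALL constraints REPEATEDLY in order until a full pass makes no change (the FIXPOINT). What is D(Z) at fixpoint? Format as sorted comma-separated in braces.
Answer: {6,8}

Derivation:
pass 0 (initial): D(Z)={2,6,8}
pass 1: X {2,3,4,5,6,8}->{3,4,5,6,8}; Y {2,3,4,6,7,8}->{2,3,4,6}; Z {2,6,8}->{6,8}
pass 2: no change
Fixpoint after 2 passes: D(Z) = {6,8}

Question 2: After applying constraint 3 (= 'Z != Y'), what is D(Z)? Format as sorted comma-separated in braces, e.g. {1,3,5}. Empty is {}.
Constraint 1 (V + Y = Z) on D(V)={2,3,4,5,6} D(Y)={2,3,4,6,7,8} D(Z)={2,6,8}: Y {2,3,4,6,7,8}->{2,3,4,6}; Z {2,6,8}->{6,8}
Constraint 2 (V < X) on D(V)={2,3,4,5,6} D(X)={2,3,4,5,6,8}: X {2,3,4,5,6,8}->{3,4,5,6,8}
Constraint 3 (Z != Y) on D(Z)={6,8} D(Y)={2,3,4,6}: no change
So after constraint 3: D(Z) = {6,8}

Answer: {6,8}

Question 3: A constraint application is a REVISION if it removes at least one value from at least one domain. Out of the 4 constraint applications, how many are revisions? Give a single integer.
Constraint 1 (V + Y = Z) on D(V)={2,3,4,5,6} D(Y)={2,3,4,6,7,8} D(Z)={2,6,8}: Y {2,3,4,6,7,8}->{2,3,4,6}; Z {2,6,8}->{6,8} => REVISION
Constraint 2 (V < X) on D(V)={2,3,4,5,6} D(X)={2,3,4,5,6,8}: X {2,3,4,5,6,8}->{3,4,5,6,8} => REVISION
Constraint 3 (Z != Y) on D(Z)={6,8} D(Y)={2,3,4,6}: no change => not a revision
Constraint 4 (V + Y = Z) on D(V)={2,3,4,5,6} D(Y)={2,3,4,6} D(Z)={6,8}: no change => not a revision
Total revisions = 2

Answer: 2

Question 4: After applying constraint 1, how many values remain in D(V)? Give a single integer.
Constraint 1 (V + Y = Z) on D(V)={2,3,4,5,6} D(Y)={2,3,4,6,7,8} D(Z)={2,6,8}: Y {2,3,4,6,7,8}->{2,3,4,6}; Z {2,6,8}->{6,8}
So after constraint 1: D(V)={2,3,4,5,6}, size = 5

Answer: 5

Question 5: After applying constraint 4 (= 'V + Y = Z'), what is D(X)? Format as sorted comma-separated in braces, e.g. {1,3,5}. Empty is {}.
Answer: {3,4,5,6,8}

Derivation:
Constraint 1 (V + Y = Z) on D(V)={2,3,4,5,6} D(Y)={2,3,4,6,7,8} D(Z)={2,6,8}: Y {2,3,4,6,7,8}->{2,3,4,6}; Z {2,6,8}->{6,8}
Constraint 2 (V < X) on D(V)={2,3,4,5,6} D(X)={2,3,4,5,6,8}: X {2,3,4,5,6,8}->{3,4,5,6,8}
Constraint 3 (Z != Y) on D(Z)={6,8} D(Y)={2,3,4,6}: no change
Constraint 4 (V + Y = Z) on D(V)={2,3,4,5,6} D(Y)={2,3,4,6} D(Z)={6,8}: no change
So after constraint 4: D(X) = {3,4,5,6,8}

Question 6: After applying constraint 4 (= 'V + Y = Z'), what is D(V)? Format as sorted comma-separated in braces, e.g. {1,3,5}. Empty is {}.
Constraint 1 (V + Y = Z) on D(V)={2,3,4,5,6} D(Y)={2,3,4,6,7,8} D(Z)={2,6,8}: Y {2,3,4,6,7,8}->{2,3,4,6}; Z {2,6,8}->{6,8}
Constraint 2 (V < X) on D(V)={2,3,4,5,6} D(X)={2,3,4,5,6,8}: X {2,3,4,5,6,8}->{3,4,5,6,8}
Constraint 3 (Z != Y) on D(Z)={6,8} D(Y)={2,3,4,6}: no change
Constraint 4 (V + Y = Z) on D(V)={2,3,4,5,6} D(Y)={2,3,4,6} D(Z)={6,8}: no change
So after constraint 4: D(V) = {2,3,4,5,6}

Answer: {2,3,4,5,6}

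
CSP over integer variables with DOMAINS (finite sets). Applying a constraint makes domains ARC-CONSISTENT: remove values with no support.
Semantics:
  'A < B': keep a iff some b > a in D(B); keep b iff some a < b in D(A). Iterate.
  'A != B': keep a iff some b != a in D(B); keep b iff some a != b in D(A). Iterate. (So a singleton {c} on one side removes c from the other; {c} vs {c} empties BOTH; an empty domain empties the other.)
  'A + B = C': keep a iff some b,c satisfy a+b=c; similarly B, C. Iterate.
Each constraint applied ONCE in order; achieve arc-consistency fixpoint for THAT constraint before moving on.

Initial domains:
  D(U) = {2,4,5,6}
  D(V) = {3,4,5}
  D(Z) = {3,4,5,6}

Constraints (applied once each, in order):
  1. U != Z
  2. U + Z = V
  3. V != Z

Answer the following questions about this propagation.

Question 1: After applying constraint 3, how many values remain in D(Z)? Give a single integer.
Answer: 1

Derivation:
Constraint 1 (U != Z) on D(U)={2,4,5,6} D(Z)={3,4,5,6}: no change
Constraint 2 (U + Z = V) on D(U)={2,4,5,6} D(Z)={3,4,5,6} D(V)={3,4,5}: U {2,4,5,6}->{2}; Z {3,4,5,6}->{3}; V {3,4,5}->{5}
Constraint 3 (V != Z) on D(V)={5} D(Z)={3}: no change
So after constraint 3: D(Z)={3}, size = 1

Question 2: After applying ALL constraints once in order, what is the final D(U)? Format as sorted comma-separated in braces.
Constraint 1 (U != Z) on D(U)={2,4,5,6} D(Z)={3,4,5,6}: no change
Constraint 2 (U + Z = V) on D(U)={2,4,5,6} D(Z)={3,4,5,6} D(V)={3,4,5}: U {2,4,5,6}->{2}; Z {3,4,5,6}->{3}; V {3,4,5}->{5}
Constraint 3 (V != Z) on D(V)={5} D(Z)={3}: no change
So after all 3 constraints: D(U) = {2}

Answer: {2}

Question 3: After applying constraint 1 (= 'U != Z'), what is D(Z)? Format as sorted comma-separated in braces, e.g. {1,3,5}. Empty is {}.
Constraint 1 (U != Z) on D(U)={2,4,5,6} D(Z)={3,4,5,6}: no change
So after constraint 1: D(Z) = {3,4,5,6}

Answer: {3,4,5,6}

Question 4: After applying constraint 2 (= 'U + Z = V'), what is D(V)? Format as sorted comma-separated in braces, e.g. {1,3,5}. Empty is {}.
Answer: {5}

Derivation:
Constraint 1 (U != Z) on D(U)={2,4,5,6} D(Z)={3,4,5,6}: no change
Constraint 2 (U + Z = V) on D(U)={2,4,5,6} D(Z)={3,4,5,6} D(V)={3,4,5}: U {2,4,5,6}->{2}; Z {3,4,5,6}->{3}; V {3,4,5}->{5}
So after constraint 2: D(V) = {5}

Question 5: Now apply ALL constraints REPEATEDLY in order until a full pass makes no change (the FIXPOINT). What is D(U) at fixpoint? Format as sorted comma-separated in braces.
Answer: {2}

Derivation:
pass 0 (initial): D(U)={2,4,5,6}
pass 1: U {2,4,5,6}->{2}; V {3,4,5}->{5}; Z {3,4,5,6}->{3}
pass 2: no change
Fixpoint after 2 passes: D(U) = {2}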